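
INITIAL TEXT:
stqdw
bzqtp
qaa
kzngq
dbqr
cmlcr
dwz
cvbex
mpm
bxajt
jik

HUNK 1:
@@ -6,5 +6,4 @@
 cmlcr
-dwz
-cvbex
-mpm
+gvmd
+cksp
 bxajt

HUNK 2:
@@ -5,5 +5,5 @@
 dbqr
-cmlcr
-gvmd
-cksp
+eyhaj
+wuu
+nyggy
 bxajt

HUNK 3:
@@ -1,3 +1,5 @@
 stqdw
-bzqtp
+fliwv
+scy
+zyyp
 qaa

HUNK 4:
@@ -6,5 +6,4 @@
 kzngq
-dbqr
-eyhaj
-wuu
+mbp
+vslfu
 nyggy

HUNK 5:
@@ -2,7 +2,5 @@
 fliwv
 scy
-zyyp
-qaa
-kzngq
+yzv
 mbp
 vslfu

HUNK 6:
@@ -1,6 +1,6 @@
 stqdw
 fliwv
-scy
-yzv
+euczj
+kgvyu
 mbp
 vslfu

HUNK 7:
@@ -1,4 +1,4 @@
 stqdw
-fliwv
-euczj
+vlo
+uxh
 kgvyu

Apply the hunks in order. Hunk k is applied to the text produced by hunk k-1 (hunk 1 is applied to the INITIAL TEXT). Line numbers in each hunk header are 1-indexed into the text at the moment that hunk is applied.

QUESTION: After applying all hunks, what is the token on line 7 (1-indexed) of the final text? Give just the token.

Answer: nyggy

Derivation:
Hunk 1: at line 6 remove [dwz,cvbex,mpm] add [gvmd,cksp] -> 10 lines: stqdw bzqtp qaa kzngq dbqr cmlcr gvmd cksp bxajt jik
Hunk 2: at line 5 remove [cmlcr,gvmd,cksp] add [eyhaj,wuu,nyggy] -> 10 lines: stqdw bzqtp qaa kzngq dbqr eyhaj wuu nyggy bxajt jik
Hunk 3: at line 1 remove [bzqtp] add [fliwv,scy,zyyp] -> 12 lines: stqdw fliwv scy zyyp qaa kzngq dbqr eyhaj wuu nyggy bxajt jik
Hunk 4: at line 6 remove [dbqr,eyhaj,wuu] add [mbp,vslfu] -> 11 lines: stqdw fliwv scy zyyp qaa kzngq mbp vslfu nyggy bxajt jik
Hunk 5: at line 2 remove [zyyp,qaa,kzngq] add [yzv] -> 9 lines: stqdw fliwv scy yzv mbp vslfu nyggy bxajt jik
Hunk 6: at line 1 remove [scy,yzv] add [euczj,kgvyu] -> 9 lines: stqdw fliwv euczj kgvyu mbp vslfu nyggy bxajt jik
Hunk 7: at line 1 remove [fliwv,euczj] add [vlo,uxh] -> 9 lines: stqdw vlo uxh kgvyu mbp vslfu nyggy bxajt jik
Final line 7: nyggy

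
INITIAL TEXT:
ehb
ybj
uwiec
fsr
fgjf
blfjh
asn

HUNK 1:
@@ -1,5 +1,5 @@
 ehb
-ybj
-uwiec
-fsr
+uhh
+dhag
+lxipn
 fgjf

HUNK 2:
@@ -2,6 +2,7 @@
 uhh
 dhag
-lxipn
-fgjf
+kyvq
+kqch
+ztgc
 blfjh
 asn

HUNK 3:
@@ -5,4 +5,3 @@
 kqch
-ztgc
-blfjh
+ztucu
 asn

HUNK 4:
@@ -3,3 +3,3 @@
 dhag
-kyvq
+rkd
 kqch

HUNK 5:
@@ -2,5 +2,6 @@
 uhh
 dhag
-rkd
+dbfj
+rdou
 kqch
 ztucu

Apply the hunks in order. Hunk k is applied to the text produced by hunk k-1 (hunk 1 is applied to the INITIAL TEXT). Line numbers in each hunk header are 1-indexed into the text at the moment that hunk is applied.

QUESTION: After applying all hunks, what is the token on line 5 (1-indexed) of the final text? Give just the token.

Answer: rdou

Derivation:
Hunk 1: at line 1 remove [ybj,uwiec,fsr] add [uhh,dhag,lxipn] -> 7 lines: ehb uhh dhag lxipn fgjf blfjh asn
Hunk 2: at line 2 remove [lxipn,fgjf] add [kyvq,kqch,ztgc] -> 8 lines: ehb uhh dhag kyvq kqch ztgc blfjh asn
Hunk 3: at line 5 remove [ztgc,blfjh] add [ztucu] -> 7 lines: ehb uhh dhag kyvq kqch ztucu asn
Hunk 4: at line 3 remove [kyvq] add [rkd] -> 7 lines: ehb uhh dhag rkd kqch ztucu asn
Hunk 5: at line 2 remove [rkd] add [dbfj,rdou] -> 8 lines: ehb uhh dhag dbfj rdou kqch ztucu asn
Final line 5: rdou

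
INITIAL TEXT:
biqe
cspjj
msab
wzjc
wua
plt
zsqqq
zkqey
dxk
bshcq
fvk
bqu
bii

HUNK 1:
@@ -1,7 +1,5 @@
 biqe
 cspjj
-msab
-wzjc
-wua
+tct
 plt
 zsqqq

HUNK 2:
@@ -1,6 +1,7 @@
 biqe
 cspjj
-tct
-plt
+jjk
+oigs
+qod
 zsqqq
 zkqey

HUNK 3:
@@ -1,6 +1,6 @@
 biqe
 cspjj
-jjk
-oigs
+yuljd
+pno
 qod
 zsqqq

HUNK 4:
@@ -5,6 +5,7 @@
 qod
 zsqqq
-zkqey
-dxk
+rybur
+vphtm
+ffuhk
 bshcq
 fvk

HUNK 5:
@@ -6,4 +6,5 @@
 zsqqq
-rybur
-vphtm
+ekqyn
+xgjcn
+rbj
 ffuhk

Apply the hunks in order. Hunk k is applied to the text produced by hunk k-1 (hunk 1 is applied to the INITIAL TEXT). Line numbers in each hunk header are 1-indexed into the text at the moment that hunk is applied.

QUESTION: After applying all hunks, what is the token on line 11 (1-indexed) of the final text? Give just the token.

Answer: bshcq

Derivation:
Hunk 1: at line 1 remove [msab,wzjc,wua] add [tct] -> 11 lines: biqe cspjj tct plt zsqqq zkqey dxk bshcq fvk bqu bii
Hunk 2: at line 1 remove [tct,plt] add [jjk,oigs,qod] -> 12 lines: biqe cspjj jjk oigs qod zsqqq zkqey dxk bshcq fvk bqu bii
Hunk 3: at line 1 remove [jjk,oigs] add [yuljd,pno] -> 12 lines: biqe cspjj yuljd pno qod zsqqq zkqey dxk bshcq fvk bqu bii
Hunk 4: at line 5 remove [zkqey,dxk] add [rybur,vphtm,ffuhk] -> 13 lines: biqe cspjj yuljd pno qod zsqqq rybur vphtm ffuhk bshcq fvk bqu bii
Hunk 5: at line 6 remove [rybur,vphtm] add [ekqyn,xgjcn,rbj] -> 14 lines: biqe cspjj yuljd pno qod zsqqq ekqyn xgjcn rbj ffuhk bshcq fvk bqu bii
Final line 11: bshcq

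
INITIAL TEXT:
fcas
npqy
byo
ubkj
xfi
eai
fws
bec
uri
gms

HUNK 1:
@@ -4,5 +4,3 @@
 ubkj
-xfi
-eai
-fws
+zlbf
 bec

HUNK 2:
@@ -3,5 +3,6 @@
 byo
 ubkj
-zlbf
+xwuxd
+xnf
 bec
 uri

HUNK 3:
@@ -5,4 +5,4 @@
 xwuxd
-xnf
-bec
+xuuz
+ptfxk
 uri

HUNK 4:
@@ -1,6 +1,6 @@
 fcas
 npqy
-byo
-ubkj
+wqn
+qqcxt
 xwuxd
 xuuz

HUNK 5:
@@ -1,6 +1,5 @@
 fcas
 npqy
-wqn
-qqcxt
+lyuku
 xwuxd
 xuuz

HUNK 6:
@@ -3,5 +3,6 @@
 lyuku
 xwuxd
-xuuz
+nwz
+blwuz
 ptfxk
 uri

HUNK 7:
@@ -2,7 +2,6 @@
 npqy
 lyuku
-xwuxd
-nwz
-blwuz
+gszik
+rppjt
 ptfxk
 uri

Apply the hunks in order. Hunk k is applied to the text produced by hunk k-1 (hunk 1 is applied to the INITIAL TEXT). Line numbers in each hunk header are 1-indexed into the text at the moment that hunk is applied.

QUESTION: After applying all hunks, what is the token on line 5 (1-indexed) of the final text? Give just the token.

Answer: rppjt

Derivation:
Hunk 1: at line 4 remove [xfi,eai,fws] add [zlbf] -> 8 lines: fcas npqy byo ubkj zlbf bec uri gms
Hunk 2: at line 3 remove [zlbf] add [xwuxd,xnf] -> 9 lines: fcas npqy byo ubkj xwuxd xnf bec uri gms
Hunk 3: at line 5 remove [xnf,bec] add [xuuz,ptfxk] -> 9 lines: fcas npqy byo ubkj xwuxd xuuz ptfxk uri gms
Hunk 4: at line 1 remove [byo,ubkj] add [wqn,qqcxt] -> 9 lines: fcas npqy wqn qqcxt xwuxd xuuz ptfxk uri gms
Hunk 5: at line 1 remove [wqn,qqcxt] add [lyuku] -> 8 lines: fcas npqy lyuku xwuxd xuuz ptfxk uri gms
Hunk 6: at line 3 remove [xuuz] add [nwz,blwuz] -> 9 lines: fcas npqy lyuku xwuxd nwz blwuz ptfxk uri gms
Hunk 7: at line 2 remove [xwuxd,nwz,blwuz] add [gszik,rppjt] -> 8 lines: fcas npqy lyuku gszik rppjt ptfxk uri gms
Final line 5: rppjt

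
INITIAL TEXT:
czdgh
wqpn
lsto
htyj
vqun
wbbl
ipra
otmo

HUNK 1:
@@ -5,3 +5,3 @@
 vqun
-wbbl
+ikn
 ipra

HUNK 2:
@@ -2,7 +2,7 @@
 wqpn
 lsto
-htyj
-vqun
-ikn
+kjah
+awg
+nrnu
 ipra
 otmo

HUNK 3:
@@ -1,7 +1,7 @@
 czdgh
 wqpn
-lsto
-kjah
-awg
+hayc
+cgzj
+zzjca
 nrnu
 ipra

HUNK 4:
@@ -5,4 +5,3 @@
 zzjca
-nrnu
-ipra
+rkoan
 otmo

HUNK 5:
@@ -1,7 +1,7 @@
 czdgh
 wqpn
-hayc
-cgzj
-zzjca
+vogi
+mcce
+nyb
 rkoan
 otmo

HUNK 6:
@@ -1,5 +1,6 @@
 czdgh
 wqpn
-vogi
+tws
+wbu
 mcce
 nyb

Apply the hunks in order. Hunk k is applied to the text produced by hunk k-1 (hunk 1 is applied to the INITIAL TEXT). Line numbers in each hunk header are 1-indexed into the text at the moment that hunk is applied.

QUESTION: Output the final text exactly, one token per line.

Answer: czdgh
wqpn
tws
wbu
mcce
nyb
rkoan
otmo

Derivation:
Hunk 1: at line 5 remove [wbbl] add [ikn] -> 8 lines: czdgh wqpn lsto htyj vqun ikn ipra otmo
Hunk 2: at line 2 remove [htyj,vqun,ikn] add [kjah,awg,nrnu] -> 8 lines: czdgh wqpn lsto kjah awg nrnu ipra otmo
Hunk 3: at line 1 remove [lsto,kjah,awg] add [hayc,cgzj,zzjca] -> 8 lines: czdgh wqpn hayc cgzj zzjca nrnu ipra otmo
Hunk 4: at line 5 remove [nrnu,ipra] add [rkoan] -> 7 lines: czdgh wqpn hayc cgzj zzjca rkoan otmo
Hunk 5: at line 1 remove [hayc,cgzj,zzjca] add [vogi,mcce,nyb] -> 7 lines: czdgh wqpn vogi mcce nyb rkoan otmo
Hunk 6: at line 1 remove [vogi] add [tws,wbu] -> 8 lines: czdgh wqpn tws wbu mcce nyb rkoan otmo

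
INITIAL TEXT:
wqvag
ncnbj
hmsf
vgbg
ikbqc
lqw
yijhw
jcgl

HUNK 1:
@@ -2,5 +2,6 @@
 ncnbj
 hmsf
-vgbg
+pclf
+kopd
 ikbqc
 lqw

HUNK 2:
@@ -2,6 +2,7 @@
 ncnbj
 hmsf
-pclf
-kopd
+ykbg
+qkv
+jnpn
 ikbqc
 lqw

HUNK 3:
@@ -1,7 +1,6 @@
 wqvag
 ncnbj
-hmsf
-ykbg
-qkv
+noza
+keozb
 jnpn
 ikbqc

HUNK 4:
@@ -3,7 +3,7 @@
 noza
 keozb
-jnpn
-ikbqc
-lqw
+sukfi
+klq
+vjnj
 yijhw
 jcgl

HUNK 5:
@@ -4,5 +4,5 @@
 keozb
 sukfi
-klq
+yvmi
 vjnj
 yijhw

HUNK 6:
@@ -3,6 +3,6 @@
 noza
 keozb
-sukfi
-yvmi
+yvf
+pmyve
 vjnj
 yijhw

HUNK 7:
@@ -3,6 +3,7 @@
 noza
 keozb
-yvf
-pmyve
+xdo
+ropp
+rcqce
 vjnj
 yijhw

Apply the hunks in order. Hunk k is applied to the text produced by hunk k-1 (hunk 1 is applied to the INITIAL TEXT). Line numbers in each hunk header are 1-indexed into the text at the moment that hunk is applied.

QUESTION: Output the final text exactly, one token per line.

Hunk 1: at line 2 remove [vgbg] add [pclf,kopd] -> 9 lines: wqvag ncnbj hmsf pclf kopd ikbqc lqw yijhw jcgl
Hunk 2: at line 2 remove [pclf,kopd] add [ykbg,qkv,jnpn] -> 10 lines: wqvag ncnbj hmsf ykbg qkv jnpn ikbqc lqw yijhw jcgl
Hunk 3: at line 1 remove [hmsf,ykbg,qkv] add [noza,keozb] -> 9 lines: wqvag ncnbj noza keozb jnpn ikbqc lqw yijhw jcgl
Hunk 4: at line 3 remove [jnpn,ikbqc,lqw] add [sukfi,klq,vjnj] -> 9 lines: wqvag ncnbj noza keozb sukfi klq vjnj yijhw jcgl
Hunk 5: at line 4 remove [klq] add [yvmi] -> 9 lines: wqvag ncnbj noza keozb sukfi yvmi vjnj yijhw jcgl
Hunk 6: at line 3 remove [sukfi,yvmi] add [yvf,pmyve] -> 9 lines: wqvag ncnbj noza keozb yvf pmyve vjnj yijhw jcgl
Hunk 7: at line 3 remove [yvf,pmyve] add [xdo,ropp,rcqce] -> 10 lines: wqvag ncnbj noza keozb xdo ropp rcqce vjnj yijhw jcgl

Answer: wqvag
ncnbj
noza
keozb
xdo
ropp
rcqce
vjnj
yijhw
jcgl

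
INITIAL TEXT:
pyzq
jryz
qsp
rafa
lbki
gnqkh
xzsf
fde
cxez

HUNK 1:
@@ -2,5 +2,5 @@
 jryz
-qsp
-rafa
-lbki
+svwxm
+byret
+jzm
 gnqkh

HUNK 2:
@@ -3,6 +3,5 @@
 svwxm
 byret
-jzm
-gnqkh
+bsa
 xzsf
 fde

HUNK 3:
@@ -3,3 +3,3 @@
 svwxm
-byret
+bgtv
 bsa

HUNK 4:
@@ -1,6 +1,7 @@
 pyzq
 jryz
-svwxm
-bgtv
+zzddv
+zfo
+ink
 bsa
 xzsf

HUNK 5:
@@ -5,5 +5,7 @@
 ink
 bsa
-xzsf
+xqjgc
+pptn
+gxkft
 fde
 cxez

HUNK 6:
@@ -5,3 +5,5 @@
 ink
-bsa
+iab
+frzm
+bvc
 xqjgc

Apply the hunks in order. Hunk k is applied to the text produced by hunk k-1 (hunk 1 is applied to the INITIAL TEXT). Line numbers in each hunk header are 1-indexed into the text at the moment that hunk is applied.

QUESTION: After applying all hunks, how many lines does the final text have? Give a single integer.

Answer: 13

Derivation:
Hunk 1: at line 2 remove [qsp,rafa,lbki] add [svwxm,byret,jzm] -> 9 lines: pyzq jryz svwxm byret jzm gnqkh xzsf fde cxez
Hunk 2: at line 3 remove [jzm,gnqkh] add [bsa] -> 8 lines: pyzq jryz svwxm byret bsa xzsf fde cxez
Hunk 3: at line 3 remove [byret] add [bgtv] -> 8 lines: pyzq jryz svwxm bgtv bsa xzsf fde cxez
Hunk 4: at line 1 remove [svwxm,bgtv] add [zzddv,zfo,ink] -> 9 lines: pyzq jryz zzddv zfo ink bsa xzsf fde cxez
Hunk 5: at line 5 remove [xzsf] add [xqjgc,pptn,gxkft] -> 11 lines: pyzq jryz zzddv zfo ink bsa xqjgc pptn gxkft fde cxez
Hunk 6: at line 5 remove [bsa] add [iab,frzm,bvc] -> 13 lines: pyzq jryz zzddv zfo ink iab frzm bvc xqjgc pptn gxkft fde cxez
Final line count: 13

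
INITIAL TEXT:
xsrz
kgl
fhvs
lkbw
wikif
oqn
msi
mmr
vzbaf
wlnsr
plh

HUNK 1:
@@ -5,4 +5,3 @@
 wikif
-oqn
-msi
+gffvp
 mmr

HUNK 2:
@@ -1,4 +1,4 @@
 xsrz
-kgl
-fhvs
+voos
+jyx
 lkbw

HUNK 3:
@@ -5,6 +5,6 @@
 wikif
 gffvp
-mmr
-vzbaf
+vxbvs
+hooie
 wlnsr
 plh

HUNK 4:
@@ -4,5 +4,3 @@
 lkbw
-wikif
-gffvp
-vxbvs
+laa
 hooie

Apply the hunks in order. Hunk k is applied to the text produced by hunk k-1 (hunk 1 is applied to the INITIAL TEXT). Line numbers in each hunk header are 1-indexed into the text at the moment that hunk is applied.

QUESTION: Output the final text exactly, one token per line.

Hunk 1: at line 5 remove [oqn,msi] add [gffvp] -> 10 lines: xsrz kgl fhvs lkbw wikif gffvp mmr vzbaf wlnsr plh
Hunk 2: at line 1 remove [kgl,fhvs] add [voos,jyx] -> 10 lines: xsrz voos jyx lkbw wikif gffvp mmr vzbaf wlnsr plh
Hunk 3: at line 5 remove [mmr,vzbaf] add [vxbvs,hooie] -> 10 lines: xsrz voos jyx lkbw wikif gffvp vxbvs hooie wlnsr plh
Hunk 4: at line 4 remove [wikif,gffvp,vxbvs] add [laa] -> 8 lines: xsrz voos jyx lkbw laa hooie wlnsr plh

Answer: xsrz
voos
jyx
lkbw
laa
hooie
wlnsr
plh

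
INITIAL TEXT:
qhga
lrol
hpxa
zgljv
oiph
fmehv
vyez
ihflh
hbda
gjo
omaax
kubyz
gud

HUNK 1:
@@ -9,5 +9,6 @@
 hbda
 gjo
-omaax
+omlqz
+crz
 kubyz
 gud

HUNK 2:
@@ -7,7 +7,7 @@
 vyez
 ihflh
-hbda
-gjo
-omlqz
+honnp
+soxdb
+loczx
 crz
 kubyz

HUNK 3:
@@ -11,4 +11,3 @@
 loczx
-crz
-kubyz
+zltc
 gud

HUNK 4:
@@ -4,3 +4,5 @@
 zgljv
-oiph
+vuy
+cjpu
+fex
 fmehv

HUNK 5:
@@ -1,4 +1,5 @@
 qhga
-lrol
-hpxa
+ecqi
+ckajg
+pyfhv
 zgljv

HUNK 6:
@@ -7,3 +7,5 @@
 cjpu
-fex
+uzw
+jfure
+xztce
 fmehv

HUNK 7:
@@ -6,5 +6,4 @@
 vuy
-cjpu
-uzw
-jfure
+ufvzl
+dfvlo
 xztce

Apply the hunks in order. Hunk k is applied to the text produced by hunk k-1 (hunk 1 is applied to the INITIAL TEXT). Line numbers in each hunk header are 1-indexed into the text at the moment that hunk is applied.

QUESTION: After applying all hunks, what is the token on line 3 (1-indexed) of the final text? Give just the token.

Hunk 1: at line 9 remove [omaax] add [omlqz,crz] -> 14 lines: qhga lrol hpxa zgljv oiph fmehv vyez ihflh hbda gjo omlqz crz kubyz gud
Hunk 2: at line 7 remove [hbda,gjo,omlqz] add [honnp,soxdb,loczx] -> 14 lines: qhga lrol hpxa zgljv oiph fmehv vyez ihflh honnp soxdb loczx crz kubyz gud
Hunk 3: at line 11 remove [crz,kubyz] add [zltc] -> 13 lines: qhga lrol hpxa zgljv oiph fmehv vyez ihflh honnp soxdb loczx zltc gud
Hunk 4: at line 4 remove [oiph] add [vuy,cjpu,fex] -> 15 lines: qhga lrol hpxa zgljv vuy cjpu fex fmehv vyez ihflh honnp soxdb loczx zltc gud
Hunk 5: at line 1 remove [lrol,hpxa] add [ecqi,ckajg,pyfhv] -> 16 lines: qhga ecqi ckajg pyfhv zgljv vuy cjpu fex fmehv vyez ihflh honnp soxdb loczx zltc gud
Hunk 6: at line 7 remove [fex] add [uzw,jfure,xztce] -> 18 lines: qhga ecqi ckajg pyfhv zgljv vuy cjpu uzw jfure xztce fmehv vyez ihflh honnp soxdb loczx zltc gud
Hunk 7: at line 6 remove [cjpu,uzw,jfure] add [ufvzl,dfvlo] -> 17 lines: qhga ecqi ckajg pyfhv zgljv vuy ufvzl dfvlo xztce fmehv vyez ihflh honnp soxdb loczx zltc gud
Final line 3: ckajg

Answer: ckajg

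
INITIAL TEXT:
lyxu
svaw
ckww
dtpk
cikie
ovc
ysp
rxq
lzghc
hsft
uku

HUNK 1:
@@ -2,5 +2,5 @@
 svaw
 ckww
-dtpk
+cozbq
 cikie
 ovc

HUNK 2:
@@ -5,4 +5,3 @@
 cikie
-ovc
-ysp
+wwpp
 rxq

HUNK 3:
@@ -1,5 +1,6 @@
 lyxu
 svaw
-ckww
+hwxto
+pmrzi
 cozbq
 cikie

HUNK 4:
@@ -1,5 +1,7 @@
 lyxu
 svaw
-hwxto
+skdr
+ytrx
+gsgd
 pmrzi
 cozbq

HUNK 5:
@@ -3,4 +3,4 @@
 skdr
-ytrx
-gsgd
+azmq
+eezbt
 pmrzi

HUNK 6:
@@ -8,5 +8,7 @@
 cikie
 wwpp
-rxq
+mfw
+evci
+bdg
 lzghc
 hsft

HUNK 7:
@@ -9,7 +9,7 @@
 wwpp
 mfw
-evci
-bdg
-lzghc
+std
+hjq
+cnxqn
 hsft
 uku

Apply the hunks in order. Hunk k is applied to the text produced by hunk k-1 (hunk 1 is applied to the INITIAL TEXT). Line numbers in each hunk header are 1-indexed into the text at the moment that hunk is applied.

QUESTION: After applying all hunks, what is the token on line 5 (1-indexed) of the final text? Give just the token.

Hunk 1: at line 2 remove [dtpk] add [cozbq] -> 11 lines: lyxu svaw ckww cozbq cikie ovc ysp rxq lzghc hsft uku
Hunk 2: at line 5 remove [ovc,ysp] add [wwpp] -> 10 lines: lyxu svaw ckww cozbq cikie wwpp rxq lzghc hsft uku
Hunk 3: at line 1 remove [ckww] add [hwxto,pmrzi] -> 11 lines: lyxu svaw hwxto pmrzi cozbq cikie wwpp rxq lzghc hsft uku
Hunk 4: at line 1 remove [hwxto] add [skdr,ytrx,gsgd] -> 13 lines: lyxu svaw skdr ytrx gsgd pmrzi cozbq cikie wwpp rxq lzghc hsft uku
Hunk 5: at line 3 remove [ytrx,gsgd] add [azmq,eezbt] -> 13 lines: lyxu svaw skdr azmq eezbt pmrzi cozbq cikie wwpp rxq lzghc hsft uku
Hunk 6: at line 8 remove [rxq] add [mfw,evci,bdg] -> 15 lines: lyxu svaw skdr azmq eezbt pmrzi cozbq cikie wwpp mfw evci bdg lzghc hsft uku
Hunk 7: at line 9 remove [evci,bdg,lzghc] add [std,hjq,cnxqn] -> 15 lines: lyxu svaw skdr azmq eezbt pmrzi cozbq cikie wwpp mfw std hjq cnxqn hsft uku
Final line 5: eezbt

Answer: eezbt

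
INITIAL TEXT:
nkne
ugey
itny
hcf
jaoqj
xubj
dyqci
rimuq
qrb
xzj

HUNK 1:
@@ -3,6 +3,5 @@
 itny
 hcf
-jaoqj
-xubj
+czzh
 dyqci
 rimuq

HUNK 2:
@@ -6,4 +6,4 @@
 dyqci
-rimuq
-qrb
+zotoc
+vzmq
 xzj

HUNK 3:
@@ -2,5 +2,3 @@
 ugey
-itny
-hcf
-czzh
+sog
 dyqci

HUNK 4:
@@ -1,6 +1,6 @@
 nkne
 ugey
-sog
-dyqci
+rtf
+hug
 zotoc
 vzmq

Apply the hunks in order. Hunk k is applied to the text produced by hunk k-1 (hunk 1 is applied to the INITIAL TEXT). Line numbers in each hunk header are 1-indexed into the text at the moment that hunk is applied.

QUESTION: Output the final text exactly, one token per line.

Hunk 1: at line 3 remove [jaoqj,xubj] add [czzh] -> 9 lines: nkne ugey itny hcf czzh dyqci rimuq qrb xzj
Hunk 2: at line 6 remove [rimuq,qrb] add [zotoc,vzmq] -> 9 lines: nkne ugey itny hcf czzh dyqci zotoc vzmq xzj
Hunk 3: at line 2 remove [itny,hcf,czzh] add [sog] -> 7 lines: nkne ugey sog dyqci zotoc vzmq xzj
Hunk 4: at line 1 remove [sog,dyqci] add [rtf,hug] -> 7 lines: nkne ugey rtf hug zotoc vzmq xzj

Answer: nkne
ugey
rtf
hug
zotoc
vzmq
xzj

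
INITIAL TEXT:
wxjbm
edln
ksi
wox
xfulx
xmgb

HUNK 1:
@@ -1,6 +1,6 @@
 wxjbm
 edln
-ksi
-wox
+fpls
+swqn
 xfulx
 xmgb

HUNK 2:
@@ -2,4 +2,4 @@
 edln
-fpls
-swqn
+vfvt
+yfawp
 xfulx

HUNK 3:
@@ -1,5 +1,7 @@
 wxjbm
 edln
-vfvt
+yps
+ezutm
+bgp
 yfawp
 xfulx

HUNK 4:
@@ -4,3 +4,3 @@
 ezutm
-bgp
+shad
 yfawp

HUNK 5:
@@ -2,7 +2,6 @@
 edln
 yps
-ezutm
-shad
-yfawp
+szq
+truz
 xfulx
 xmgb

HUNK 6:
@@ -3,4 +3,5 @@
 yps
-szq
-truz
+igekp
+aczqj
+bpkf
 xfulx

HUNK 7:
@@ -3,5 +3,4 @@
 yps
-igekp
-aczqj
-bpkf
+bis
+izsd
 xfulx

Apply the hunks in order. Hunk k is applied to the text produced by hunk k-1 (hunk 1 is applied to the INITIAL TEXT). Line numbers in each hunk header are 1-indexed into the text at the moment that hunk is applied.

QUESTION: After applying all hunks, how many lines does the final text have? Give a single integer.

Answer: 7

Derivation:
Hunk 1: at line 1 remove [ksi,wox] add [fpls,swqn] -> 6 lines: wxjbm edln fpls swqn xfulx xmgb
Hunk 2: at line 2 remove [fpls,swqn] add [vfvt,yfawp] -> 6 lines: wxjbm edln vfvt yfawp xfulx xmgb
Hunk 3: at line 1 remove [vfvt] add [yps,ezutm,bgp] -> 8 lines: wxjbm edln yps ezutm bgp yfawp xfulx xmgb
Hunk 4: at line 4 remove [bgp] add [shad] -> 8 lines: wxjbm edln yps ezutm shad yfawp xfulx xmgb
Hunk 5: at line 2 remove [ezutm,shad,yfawp] add [szq,truz] -> 7 lines: wxjbm edln yps szq truz xfulx xmgb
Hunk 6: at line 3 remove [szq,truz] add [igekp,aczqj,bpkf] -> 8 lines: wxjbm edln yps igekp aczqj bpkf xfulx xmgb
Hunk 7: at line 3 remove [igekp,aczqj,bpkf] add [bis,izsd] -> 7 lines: wxjbm edln yps bis izsd xfulx xmgb
Final line count: 7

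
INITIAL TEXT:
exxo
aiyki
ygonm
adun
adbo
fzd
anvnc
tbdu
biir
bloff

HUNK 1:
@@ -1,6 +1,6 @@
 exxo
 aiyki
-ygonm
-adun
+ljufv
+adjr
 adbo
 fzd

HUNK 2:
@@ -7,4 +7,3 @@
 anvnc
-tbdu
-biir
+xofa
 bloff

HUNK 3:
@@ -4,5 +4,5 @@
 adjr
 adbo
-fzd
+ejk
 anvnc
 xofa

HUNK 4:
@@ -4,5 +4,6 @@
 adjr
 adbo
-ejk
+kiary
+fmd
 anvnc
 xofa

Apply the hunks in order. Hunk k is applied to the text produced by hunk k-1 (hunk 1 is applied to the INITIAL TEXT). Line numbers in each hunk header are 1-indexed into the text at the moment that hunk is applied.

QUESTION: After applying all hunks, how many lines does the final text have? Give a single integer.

Hunk 1: at line 1 remove [ygonm,adun] add [ljufv,adjr] -> 10 lines: exxo aiyki ljufv adjr adbo fzd anvnc tbdu biir bloff
Hunk 2: at line 7 remove [tbdu,biir] add [xofa] -> 9 lines: exxo aiyki ljufv adjr adbo fzd anvnc xofa bloff
Hunk 3: at line 4 remove [fzd] add [ejk] -> 9 lines: exxo aiyki ljufv adjr adbo ejk anvnc xofa bloff
Hunk 4: at line 4 remove [ejk] add [kiary,fmd] -> 10 lines: exxo aiyki ljufv adjr adbo kiary fmd anvnc xofa bloff
Final line count: 10

Answer: 10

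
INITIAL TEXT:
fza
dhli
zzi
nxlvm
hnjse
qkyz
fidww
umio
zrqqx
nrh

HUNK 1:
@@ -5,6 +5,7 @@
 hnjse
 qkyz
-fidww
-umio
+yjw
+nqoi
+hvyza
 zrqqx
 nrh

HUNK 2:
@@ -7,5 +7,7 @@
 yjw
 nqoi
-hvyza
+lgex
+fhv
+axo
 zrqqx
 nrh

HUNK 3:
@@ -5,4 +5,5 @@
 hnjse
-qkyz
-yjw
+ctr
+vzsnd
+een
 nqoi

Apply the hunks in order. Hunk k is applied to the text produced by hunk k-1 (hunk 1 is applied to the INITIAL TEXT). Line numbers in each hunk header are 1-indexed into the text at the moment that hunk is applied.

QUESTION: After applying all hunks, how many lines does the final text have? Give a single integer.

Answer: 14

Derivation:
Hunk 1: at line 5 remove [fidww,umio] add [yjw,nqoi,hvyza] -> 11 lines: fza dhli zzi nxlvm hnjse qkyz yjw nqoi hvyza zrqqx nrh
Hunk 2: at line 7 remove [hvyza] add [lgex,fhv,axo] -> 13 lines: fza dhli zzi nxlvm hnjse qkyz yjw nqoi lgex fhv axo zrqqx nrh
Hunk 3: at line 5 remove [qkyz,yjw] add [ctr,vzsnd,een] -> 14 lines: fza dhli zzi nxlvm hnjse ctr vzsnd een nqoi lgex fhv axo zrqqx nrh
Final line count: 14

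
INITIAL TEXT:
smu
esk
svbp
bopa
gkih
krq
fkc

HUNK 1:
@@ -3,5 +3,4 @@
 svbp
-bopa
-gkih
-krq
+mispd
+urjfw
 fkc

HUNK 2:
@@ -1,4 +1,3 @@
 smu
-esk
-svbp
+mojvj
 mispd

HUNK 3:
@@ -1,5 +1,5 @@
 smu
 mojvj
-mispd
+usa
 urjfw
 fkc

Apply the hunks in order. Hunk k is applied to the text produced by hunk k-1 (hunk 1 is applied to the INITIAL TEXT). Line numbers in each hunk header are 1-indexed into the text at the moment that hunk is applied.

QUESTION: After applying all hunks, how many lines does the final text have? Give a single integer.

Hunk 1: at line 3 remove [bopa,gkih,krq] add [mispd,urjfw] -> 6 lines: smu esk svbp mispd urjfw fkc
Hunk 2: at line 1 remove [esk,svbp] add [mojvj] -> 5 lines: smu mojvj mispd urjfw fkc
Hunk 3: at line 1 remove [mispd] add [usa] -> 5 lines: smu mojvj usa urjfw fkc
Final line count: 5

Answer: 5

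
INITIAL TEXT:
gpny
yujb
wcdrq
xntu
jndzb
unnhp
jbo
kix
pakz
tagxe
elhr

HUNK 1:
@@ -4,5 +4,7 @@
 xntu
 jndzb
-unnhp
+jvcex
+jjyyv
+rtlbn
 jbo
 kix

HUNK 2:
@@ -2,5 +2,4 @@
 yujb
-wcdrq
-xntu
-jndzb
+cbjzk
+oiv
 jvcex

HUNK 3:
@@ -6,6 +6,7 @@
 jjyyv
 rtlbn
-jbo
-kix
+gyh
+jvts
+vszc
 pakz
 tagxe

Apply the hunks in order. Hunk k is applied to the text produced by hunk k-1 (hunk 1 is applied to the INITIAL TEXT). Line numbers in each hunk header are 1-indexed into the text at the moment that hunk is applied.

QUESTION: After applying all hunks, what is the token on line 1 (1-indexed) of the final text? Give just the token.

Hunk 1: at line 4 remove [unnhp] add [jvcex,jjyyv,rtlbn] -> 13 lines: gpny yujb wcdrq xntu jndzb jvcex jjyyv rtlbn jbo kix pakz tagxe elhr
Hunk 2: at line 2 remove [wcdrq,xntu,jndzb] add [cbjzk,oiv] -> 12 lines: gpny yujb cbjzk oiv jvcex jjyyv rtlbn jbo kix pakz tagxe elhr
Hunk 3: at line 6 remove [jbo,kix] add [gyh,jvts,vszc] -> 13 lines: gpny yujb cbjzk oiv jvcex jjyyv rtlbn gyh jvts vszc pakz tagxe elhr
Final line 1: gpny

Answer: gpny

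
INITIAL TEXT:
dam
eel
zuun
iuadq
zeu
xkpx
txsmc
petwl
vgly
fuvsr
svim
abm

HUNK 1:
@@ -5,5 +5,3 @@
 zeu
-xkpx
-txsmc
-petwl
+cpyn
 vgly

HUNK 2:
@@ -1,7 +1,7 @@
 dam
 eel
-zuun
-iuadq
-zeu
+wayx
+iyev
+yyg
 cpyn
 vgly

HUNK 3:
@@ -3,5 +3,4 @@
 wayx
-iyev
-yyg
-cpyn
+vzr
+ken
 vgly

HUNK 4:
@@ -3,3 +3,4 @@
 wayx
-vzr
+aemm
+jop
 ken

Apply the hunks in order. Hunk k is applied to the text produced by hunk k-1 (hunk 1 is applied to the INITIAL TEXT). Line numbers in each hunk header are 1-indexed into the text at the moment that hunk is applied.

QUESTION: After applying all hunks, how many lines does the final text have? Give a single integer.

Hunk 1: at line 5 remove [xkpx,txsmc,petwl] add [cpyn] -> 10 lines: dam eel zuun iuadq zeu cpyn vgly fuvsr svim abm
Hunk 2: at line 1 remove [zuun,iuadq,zeu] add [wayx,iyev,yyg] -> 10 lines: dam eel wayx iyev yyg cpyn vgly fuvsr svim abm
Hunk 3: at line 3 remove [iyev,yyg,cpyn] add [vzr,ken] -> 9 lines: dam eel wayx vzr ken vgly fuvsr svim abm
Hunk 4: at line 3 remove [vzr] add [aemm,jop] -> 10 lines: dam eel wayx aemm jop ken vgly fuvsr svim abm
Final line count: 10

Answer: 10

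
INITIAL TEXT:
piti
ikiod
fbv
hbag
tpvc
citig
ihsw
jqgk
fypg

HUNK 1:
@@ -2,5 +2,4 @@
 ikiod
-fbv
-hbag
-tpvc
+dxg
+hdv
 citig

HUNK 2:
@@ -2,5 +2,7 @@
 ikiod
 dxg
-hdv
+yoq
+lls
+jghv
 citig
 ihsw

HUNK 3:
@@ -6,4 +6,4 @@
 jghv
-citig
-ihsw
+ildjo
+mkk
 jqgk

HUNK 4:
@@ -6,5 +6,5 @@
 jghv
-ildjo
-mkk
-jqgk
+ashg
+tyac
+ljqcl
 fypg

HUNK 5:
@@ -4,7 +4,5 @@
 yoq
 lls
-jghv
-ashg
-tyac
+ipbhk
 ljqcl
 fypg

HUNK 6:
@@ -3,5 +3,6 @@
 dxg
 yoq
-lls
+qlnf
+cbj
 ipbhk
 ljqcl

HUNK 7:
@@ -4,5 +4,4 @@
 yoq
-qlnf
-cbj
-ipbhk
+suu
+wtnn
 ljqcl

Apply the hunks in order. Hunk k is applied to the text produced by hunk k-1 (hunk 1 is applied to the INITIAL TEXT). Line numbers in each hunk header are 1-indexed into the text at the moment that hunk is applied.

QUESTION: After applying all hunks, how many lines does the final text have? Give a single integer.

Hunk 1: at line 2 remove [fbv,hbag,tpvc] add [dxg,hdv] -> 8 lines: piti ikiod dxg hdv citig ihsw jqgk fypg
Hunk 2: at line 2 remove [hdv] add [yoq,lls,jghv] -> 10 lines: piti ikiod dxg yoq lls jghv citig ihsw jqgk fypg
Hunk 3: at line 6 remove [citig,ihsw] add [ildjo,mkk] -> 10 lines: piti ikiod dxg yoq lls jghv ildjo mkk jqgk fypg
Hunk 4: at line 6 remove [ildjo,mkk,jqgk] add [ashg,tyac,ljqcl] -> 10 lines: piti ikiod dxg yoq lls jghv ashg tyac ljqcl fypg
Hunk 5: at line 4 remove [jghv,ashg,tyac] add [ipbhk] -> 8 lines: piti ikiod dxg yoq lls ipbhk ljqcl fypg
Hunk 6: at line 3 remove [lls] add [qlnf,cbj] -> 9 lines: piti ikiod dxg yoq qlnf cbj ipbhk ljqcl fypg
Hunk 7: at line 4 remove [qlnf,cbj,ipbhk] add [suu,wtnn] -> 8 lines: piti ikiod dxg yoq suu wtnn ljqcl fypg
Final line count: 8

Answer: 8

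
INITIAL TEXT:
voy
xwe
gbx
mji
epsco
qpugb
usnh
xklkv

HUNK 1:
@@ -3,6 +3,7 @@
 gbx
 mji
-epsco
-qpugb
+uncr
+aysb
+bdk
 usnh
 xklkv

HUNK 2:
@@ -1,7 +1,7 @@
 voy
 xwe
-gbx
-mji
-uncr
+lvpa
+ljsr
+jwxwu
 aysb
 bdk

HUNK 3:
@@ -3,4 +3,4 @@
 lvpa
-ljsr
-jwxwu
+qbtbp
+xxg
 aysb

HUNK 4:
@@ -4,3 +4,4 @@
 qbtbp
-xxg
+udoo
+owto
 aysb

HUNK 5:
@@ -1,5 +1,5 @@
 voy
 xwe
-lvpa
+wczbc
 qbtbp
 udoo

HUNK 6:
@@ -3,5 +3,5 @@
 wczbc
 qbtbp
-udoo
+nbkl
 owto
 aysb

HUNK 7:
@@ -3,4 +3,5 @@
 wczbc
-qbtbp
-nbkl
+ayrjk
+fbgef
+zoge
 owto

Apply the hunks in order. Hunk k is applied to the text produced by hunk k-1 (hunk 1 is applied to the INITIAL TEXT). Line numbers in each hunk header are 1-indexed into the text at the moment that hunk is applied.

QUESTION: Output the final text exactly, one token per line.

Answer: voy
xwe
wczbc
ayrjk
fbgef
zoge
owto
aysb
bdk
usnh
xklkv

Derivation:
Hunk 1: at line 3 remove [epsco,qpugb] add [uncr,aysb,bdk] -> 9 lines: voy xwe gbx mji uncr aysb bdk usnh xklkv
Hunk 2: at line 1 remove [gbx,mji,uncr] add [lvpa,ljsr,jwxwu] -> 9 lines: voy xwe lvpa ljsr jwxwu aysb bdk usnh xklkv
Hunk 3: at line 3 remove [ljsr,jwxwu] add [qbtbp,xxg] -> 9 lines: voy xwe lvpa qbtbp xxg aysb bdk usnh xklkv
Hunk 4: at line 4 remove [xxg] add [udoo,owto] -> 10 lines: voy xwe lvpa qbtbp udoo owto aysb bdk usnh xklkv
Hunk 5: at line 1 remove [lvpa] add [wczbc] -> 10 lines: voy xwe wczbc qbtbp udoo owto aysb bdk usnh xklkv
Hunk 6: at line 3 remove [udoo] add [nbkl] -> 10 lines: voy xwe wczbc qbtbp nbkl owto aysb bdk usnh xklkv
Hunk 7: at line 3 remove [qbtbp,nbkl] add [ayrjk,fbgef,zoge] -> 11 lines: voy xwe wczbc ayrjk fbgef zoge owto aysb bdk usnh xklkv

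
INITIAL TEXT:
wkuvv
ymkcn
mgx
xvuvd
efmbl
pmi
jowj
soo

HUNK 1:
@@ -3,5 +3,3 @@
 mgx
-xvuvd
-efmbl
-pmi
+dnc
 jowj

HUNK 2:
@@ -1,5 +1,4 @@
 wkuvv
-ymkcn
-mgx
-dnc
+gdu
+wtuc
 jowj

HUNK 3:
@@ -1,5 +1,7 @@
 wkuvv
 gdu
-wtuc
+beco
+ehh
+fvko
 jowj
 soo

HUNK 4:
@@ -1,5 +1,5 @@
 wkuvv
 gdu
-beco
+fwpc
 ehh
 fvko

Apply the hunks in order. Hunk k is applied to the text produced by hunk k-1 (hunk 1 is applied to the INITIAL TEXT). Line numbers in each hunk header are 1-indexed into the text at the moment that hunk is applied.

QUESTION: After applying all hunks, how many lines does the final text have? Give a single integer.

Answer: 7

Derivation:
Hunk 1: at line 3 remove [xvuvd,efmbl,pmi] add [dnc] -> 6 lines: wkuvv ymkcn mgx dnc jowj soo
Hunk 2: at line 1 remove [ymkcn,mgx,dnc] add [gdu,wtuc] -> 5 lines: wkuvv gdu wtuc jowj soo
Hunk 3: at line 1 remove [wtuc] add [beco,ehh,fvko] -> 7 lines: wkuvv gdu beco ehh fvko jowj soo
Hunk 4: at line 1 remove [beco] add [fwpc] -> 7 lines: wkuvv gdu fwpc ehh fvko jowj soo
Final line count: 7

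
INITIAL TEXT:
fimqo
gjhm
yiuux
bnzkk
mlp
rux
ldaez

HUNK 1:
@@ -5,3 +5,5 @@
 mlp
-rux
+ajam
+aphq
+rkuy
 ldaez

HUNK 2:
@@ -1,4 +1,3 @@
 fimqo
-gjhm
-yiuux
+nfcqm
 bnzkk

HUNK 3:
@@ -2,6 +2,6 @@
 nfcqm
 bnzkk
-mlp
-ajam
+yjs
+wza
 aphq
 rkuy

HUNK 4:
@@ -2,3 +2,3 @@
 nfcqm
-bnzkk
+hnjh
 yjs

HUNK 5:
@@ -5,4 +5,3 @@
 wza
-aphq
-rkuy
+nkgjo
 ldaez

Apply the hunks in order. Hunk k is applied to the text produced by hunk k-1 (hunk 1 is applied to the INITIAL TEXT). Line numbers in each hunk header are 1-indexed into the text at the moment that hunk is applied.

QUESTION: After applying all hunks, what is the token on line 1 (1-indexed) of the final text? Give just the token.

Answer: fimqo

Derivation:
Hunk 1: at line 5 remove [rux] add [ajam,aphq,rkuy] -> 9 lines: fimqo gjhm yiuux bnzkk mlp ajam aphq rkuy ldaez
Hunk 2: at line 1 remove [gjhm,yiuux] add [nfcqm] -> 8 lines: fimqo nfcqm bnzkk mlp ajam aphq rkuy ldaez
Hunk 3: at line 2 remove [mlp,ajam] add [yjs,wza] -> 8 lines: fimqo nfcqm bnzkk yjs wza aphq rkuy ldaez
Hunk 4: at line 2 remove [bnzkk] add [hnjh] -> 8 lines: fimqo nfcqm hnjh yjs wza aphq rkuy ldaez
Hunk 5: at line 5 remove [aphq,rkuy] add [nkgjo] -> 7 lines: fimqo nfcqm hnjh yjs wza nkgjo ldaez
Final line 1: fimqo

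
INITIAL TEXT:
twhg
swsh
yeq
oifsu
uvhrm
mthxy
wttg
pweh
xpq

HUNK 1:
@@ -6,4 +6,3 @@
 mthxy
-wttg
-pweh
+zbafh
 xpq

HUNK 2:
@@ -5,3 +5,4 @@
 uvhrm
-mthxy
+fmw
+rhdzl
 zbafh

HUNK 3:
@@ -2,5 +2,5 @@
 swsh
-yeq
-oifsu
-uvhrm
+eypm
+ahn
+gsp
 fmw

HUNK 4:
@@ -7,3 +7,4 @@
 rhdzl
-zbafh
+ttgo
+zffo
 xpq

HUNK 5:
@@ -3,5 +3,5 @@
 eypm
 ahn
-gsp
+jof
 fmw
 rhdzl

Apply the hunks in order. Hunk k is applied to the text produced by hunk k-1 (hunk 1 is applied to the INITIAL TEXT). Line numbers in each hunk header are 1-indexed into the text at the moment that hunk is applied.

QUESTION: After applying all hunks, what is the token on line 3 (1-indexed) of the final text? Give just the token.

Hunk 1: at line 6 remove [wttg,pweh] add [zbafh] -> 8 lines: twhg swsh yeq oifsu uvhrm mthxy zbafh xpq
Hunk 2: at line 5 remove [mthxy] add [fmw,rhdzl] -> 9 lines: twhg swsh yeq oifsu uvhrm fmw rhdzl zbafh xpq
Hunk 3: at line 2 remove [yeq,oifsu,uvhrm] add [eypm,ahn,gsp] -> 9 lines: twhg swsh eypm ahn gsp fmw rhdzl zbafh xpq
Hunk 4: at line 7 remove [zbafh] add [ttgo,zffo] -> 10 lines: twhg swsh eypm ahn gsp fmw rhdzl ttgo zffo xpq
Hunk 5: at line 3 remove [gsp] add [jof] -> 10 lines: twhg swsh eypm ahn jof fmw rhdzl ttgo zffo xpq
Final line 3: eypm

Answer: eypm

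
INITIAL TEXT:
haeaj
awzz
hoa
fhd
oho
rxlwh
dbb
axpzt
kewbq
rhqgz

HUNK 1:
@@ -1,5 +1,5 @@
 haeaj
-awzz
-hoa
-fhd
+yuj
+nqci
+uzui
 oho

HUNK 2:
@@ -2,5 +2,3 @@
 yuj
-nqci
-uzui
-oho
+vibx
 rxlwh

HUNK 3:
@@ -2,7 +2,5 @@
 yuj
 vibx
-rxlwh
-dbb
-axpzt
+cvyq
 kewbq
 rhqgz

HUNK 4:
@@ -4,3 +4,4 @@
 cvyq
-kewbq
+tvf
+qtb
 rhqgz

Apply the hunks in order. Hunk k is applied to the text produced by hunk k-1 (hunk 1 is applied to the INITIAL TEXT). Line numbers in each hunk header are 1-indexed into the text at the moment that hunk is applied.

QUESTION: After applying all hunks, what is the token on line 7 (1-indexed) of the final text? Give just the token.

Hunk 1: at line 1 remove [awzz,hoa,fhd] add [yuj,nqci,uzui] -> 10 lines: haeaj yuj nqci uzui oho rxlwh dbb axpzt kewbq rhqgz
Hunk 2: at line 2 remove [nqci,uzui,oho] add [vibx] -> 8 lines: haeaj yuj vibx rxlwh dbb axpzt kewbq rhqgz
Hunk 3: at line 2 remove [rxlwh,dbb,axpzt] add [cvyq] -> 6 lines: haeaj yuj vibx cvyq kewbq rhqgz
Hunk 4: at line 4 remove [kewbq] add [tvf,qtb] -> 7 lines: haeaj yuj vibx cvyq tvf qtb rhqgz
Final line 7: rhqgz

Answer: rhqgz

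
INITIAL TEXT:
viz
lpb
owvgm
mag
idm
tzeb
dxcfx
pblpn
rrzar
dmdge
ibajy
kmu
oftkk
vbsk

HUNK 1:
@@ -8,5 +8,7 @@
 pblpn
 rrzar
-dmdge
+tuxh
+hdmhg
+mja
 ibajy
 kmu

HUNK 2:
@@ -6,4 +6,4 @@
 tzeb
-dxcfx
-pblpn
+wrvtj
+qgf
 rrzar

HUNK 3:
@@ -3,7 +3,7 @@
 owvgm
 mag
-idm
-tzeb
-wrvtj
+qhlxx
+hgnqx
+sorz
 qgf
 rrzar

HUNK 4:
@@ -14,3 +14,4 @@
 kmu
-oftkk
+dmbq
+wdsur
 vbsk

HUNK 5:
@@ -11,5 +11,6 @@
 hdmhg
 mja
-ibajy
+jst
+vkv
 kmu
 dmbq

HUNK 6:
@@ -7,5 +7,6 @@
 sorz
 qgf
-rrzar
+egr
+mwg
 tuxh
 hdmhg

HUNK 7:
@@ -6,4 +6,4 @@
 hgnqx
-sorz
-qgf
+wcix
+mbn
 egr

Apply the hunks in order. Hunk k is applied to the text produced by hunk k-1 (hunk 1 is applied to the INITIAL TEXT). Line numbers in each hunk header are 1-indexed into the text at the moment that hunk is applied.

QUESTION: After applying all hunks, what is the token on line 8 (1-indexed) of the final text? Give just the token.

Answer: mbn

Derivation:
Hunk 1: at line 8 remove [dmdge] add [tuxh,hdmhg,mja] -> 16 lines: viz lpb owvgm mag idm tzeb dxcfx pblpn rrzar tuxh hdmhg mja ibajy kmu oftkk vbsk
Hunk 2: at line 6 remove [dxcfx,pblpn] add [wrvtj,qgf] -> 16 lines: viz lpb owvgm mag idm tzeb wrvtj qgf rrzar tuxh hdmhg mja ibajy kmu oftkk vbsk
Hunk 3: at line 3 remove [idm,tzeb,wrvtj] add [qhlxx,hgnqx,sorz] -> 16 lines: viz lpb owvgm mag qhlxx hgnqx sorz qgf rrzar tuxh hdmhg mja ibajy kmu oftkk vbsk
Hunk 4: at line 14 remove [oftkk] add [dmbq,wdsur] -> 17 lines: viz lpb owvgm mag qhlxx hgnqx sorz qgf rrzar tuxh hdmhg mja ibajy kmu dmbq wdsur vbsk
Hunk 5: at line 11 remove [ibajy] add [jst,vkv] -> 18 lines: viz lpb owvgm mag qhlxx hgnqx sorz qgf rrzar tuxh hdmhg mja jst vkv kmu dmbq wdsur vbsk
Hunk 6: at line 7 remove [rrzar] add [egr,mwg] -> 19 lines: viz lpb owvgm mag qhlxx hgnqx sorz qgf egr mwg tuxh hdmhg mja jst vkv kmu dmbq wdsur vbsk
Hunk 7: at line 6 remove [sorz,qgf] add [wcix,mbn] -> 19 lines: viz lpb owvgm mag qhlxx hgnqx wcix mbn egr mwg tuxh hdmhg mja jst vkv kmu dmbq wdsur vbsk
Final line 8: mbn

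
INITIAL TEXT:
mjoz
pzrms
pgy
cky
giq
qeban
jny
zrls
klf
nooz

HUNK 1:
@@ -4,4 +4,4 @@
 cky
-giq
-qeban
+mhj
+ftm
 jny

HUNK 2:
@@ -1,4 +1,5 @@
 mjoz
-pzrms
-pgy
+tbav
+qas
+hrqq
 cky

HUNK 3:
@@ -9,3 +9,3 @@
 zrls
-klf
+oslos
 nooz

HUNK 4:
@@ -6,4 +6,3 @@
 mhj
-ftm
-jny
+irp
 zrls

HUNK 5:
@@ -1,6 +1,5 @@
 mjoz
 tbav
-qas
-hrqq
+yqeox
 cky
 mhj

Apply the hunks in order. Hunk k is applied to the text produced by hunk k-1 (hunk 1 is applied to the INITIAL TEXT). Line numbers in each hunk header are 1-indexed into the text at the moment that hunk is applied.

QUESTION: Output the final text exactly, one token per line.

Answer: mjoz
tbav
yqeox
cky
mhj
irp
zrls
oslos
nooz

Derivation:
Hunk 1: at line 4 remove [giq,qeban] add [mhj,ftm] -> 10 lines: mjoz pzrms pgy cky mhj ftm jny zrls klf nooz
Hunk 2: at line 1 remove [pzrms,pgy] add [tbav,qas,hrqq] -> 11 lines: mjoz tbav qas hrqq cky mhj ftm jny zrls klf nooz
Hunk 3: at line 9 remove [klf] add [oslos] -> 11 lines: mjoz tbav qas hrqq cky mhj ftm jny zrls oslos nooz
Hunk 4: at line 6 remove [ftm,jny] add [irp] -> 10 lines: mjoz tbav qas hrqq cky mhj irp zrls oslos nooz
Hunk 5: at line 1 remove [qas,hrqq] add [yqeox] -> 9 lines: mjoz tbav yqeox cky mhj irp zrls oslos nooz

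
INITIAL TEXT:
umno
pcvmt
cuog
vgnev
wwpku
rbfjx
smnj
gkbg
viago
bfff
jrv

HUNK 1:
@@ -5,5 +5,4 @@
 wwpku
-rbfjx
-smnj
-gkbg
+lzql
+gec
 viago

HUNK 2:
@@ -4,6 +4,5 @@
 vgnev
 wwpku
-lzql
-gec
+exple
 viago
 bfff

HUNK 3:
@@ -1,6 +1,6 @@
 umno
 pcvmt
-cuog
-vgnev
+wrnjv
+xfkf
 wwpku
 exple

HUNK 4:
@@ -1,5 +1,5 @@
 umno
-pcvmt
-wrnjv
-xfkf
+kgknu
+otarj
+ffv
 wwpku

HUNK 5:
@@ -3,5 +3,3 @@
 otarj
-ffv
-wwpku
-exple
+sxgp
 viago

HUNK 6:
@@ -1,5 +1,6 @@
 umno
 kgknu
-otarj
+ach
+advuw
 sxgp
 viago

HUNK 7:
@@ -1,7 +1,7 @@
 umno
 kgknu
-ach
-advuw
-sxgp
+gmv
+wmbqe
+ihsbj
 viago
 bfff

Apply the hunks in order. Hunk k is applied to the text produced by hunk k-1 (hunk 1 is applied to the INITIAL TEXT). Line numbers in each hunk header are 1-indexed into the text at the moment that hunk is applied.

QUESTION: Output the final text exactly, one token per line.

Answer: umno
kgknu
gmv
wmbqe
ihsbj
viago
bfff
jrv

Derivation:
Hunk 1: at line 5 remove [rbfjx,smnj,gkbg] add [lzql,gec] -> 10 lines: umno pcvmt cuog vgnev wwpku lzql gec viago bfff jrv
Hunk 2: at line 4 remove [lzql,gec] add [exple] -> 9 lines: umno pcvmt cuog vgnev wwpku exple viago bfff jrv
Hunk 3: at line 1 remove [cuog,vgnev] add [wrnjv,xfkf] -> 9 lines: umno pcvmt wrnjv xfkf wwpku exple viago bfff jrv
Hunk 4: at line 1 remove [pcvmt,wrnjv,xfkf] add [kgknu,otarj,ffv] -> 9 lines: umno kgknu otarj ffv wwpku exple viago bfff jrv
Hunk 5: at line 3 remove [ffv,wwpku,exple] add [sxgp] -> 7 lines: umno kgknu otarj sxgp viago bfff jrv
Hunk 6: at line 1 remove [otarj] add [ach,advuw] -> 8 lines: umno kgknu ach advuw sxgp viago bfff jrv
Hunk 7: at line 1 remove [ach,advuw,sxgp] add [gmv,wmbqe,ihsbj] -> 8 lines: umno kgknu gmv wmbqe ihsbj viago bfff jrv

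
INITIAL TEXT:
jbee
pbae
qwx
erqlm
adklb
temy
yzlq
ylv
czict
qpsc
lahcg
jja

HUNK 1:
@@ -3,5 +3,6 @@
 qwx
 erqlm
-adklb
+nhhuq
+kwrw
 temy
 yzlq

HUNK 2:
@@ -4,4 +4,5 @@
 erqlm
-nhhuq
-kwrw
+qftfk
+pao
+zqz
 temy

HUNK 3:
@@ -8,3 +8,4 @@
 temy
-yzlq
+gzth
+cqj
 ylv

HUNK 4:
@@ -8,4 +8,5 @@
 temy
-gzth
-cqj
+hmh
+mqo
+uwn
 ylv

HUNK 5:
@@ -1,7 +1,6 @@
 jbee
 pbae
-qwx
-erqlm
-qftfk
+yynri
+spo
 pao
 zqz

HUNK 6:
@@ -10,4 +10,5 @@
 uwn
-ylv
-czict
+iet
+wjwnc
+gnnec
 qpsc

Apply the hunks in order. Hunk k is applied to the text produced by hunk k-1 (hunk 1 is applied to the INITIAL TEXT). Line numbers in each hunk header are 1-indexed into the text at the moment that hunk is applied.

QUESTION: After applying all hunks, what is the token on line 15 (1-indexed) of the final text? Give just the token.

Hunk 1: at line 3 remove [adklb] add [nhhuq,kwrw] -> 13 lines: jbee pbae qwx erqlm nhhuq kwrw temy yzlq ylv czict qpsc lahcg jja
Hunk 2: at line 4 remove [nhhuq,kwrw] add [qftfk,pao,zqz] -> 14 lines: jbee pbae qwx erqlm qftfk pao zqz temy yzlq ylv czict qpsc lahcg jja
Hunk 3: at line 8 remove [yzlq] add [gzth,cqj] -> 15 lines: jbee pbae qwx erqlm qftfk pao zqz temy gzth cqj ylv czict qpsc lahcg jja
Hunk 4: at line 8 remove [gzth,cqj] add [hmh,mqo,uwn] -> 16 lines: jbee pbae qwx erqlm qftfk pao zqz temy hmh mqo uwn ylv czict qpsc lahcg jja
Hunk 5: at line 1 remove [qwx,erqlm,qftfk] add [yynri,spo] -> 15 lines: jbee pbae yynri spo pao zqz temy hmh mqo uwn ylv czict qpsc lahcg jja
Hunk 6: at line 10 remove [ylv,czict] add [iet,wjwnc,gnnec] -> 16 lines: jbee pbae yynri spo pao zqz temy hmh mqo uwn iet wjwnc gnnec qpsc lahcg jja
Final line 15: lahcg

Answer: lahcg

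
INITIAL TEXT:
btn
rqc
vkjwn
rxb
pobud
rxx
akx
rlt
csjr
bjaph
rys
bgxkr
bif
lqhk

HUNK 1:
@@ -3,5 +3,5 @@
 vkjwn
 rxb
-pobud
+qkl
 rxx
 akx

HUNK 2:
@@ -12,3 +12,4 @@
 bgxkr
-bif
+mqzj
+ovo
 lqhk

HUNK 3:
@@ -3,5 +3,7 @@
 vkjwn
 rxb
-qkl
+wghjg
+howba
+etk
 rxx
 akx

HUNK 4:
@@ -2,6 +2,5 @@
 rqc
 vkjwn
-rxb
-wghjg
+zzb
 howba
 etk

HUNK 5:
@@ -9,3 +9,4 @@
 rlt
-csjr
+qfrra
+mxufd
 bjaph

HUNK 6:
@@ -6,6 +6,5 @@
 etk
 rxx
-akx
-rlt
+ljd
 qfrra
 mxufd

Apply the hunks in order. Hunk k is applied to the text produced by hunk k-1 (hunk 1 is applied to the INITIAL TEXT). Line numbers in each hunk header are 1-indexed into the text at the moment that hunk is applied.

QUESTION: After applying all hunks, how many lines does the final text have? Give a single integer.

Hunk 1: at line 3 remove [pobud] add [qkl] -> 14 lines: btn rqc vkjwn rxb qkl rxx akx rlt csjr bjaph rys bgxkr bif lqhk
Hunk 2: at line 12 remove [bif] add [mqzj,ovo] -> 15 lines: btn rqc vkjwn rxb qkl rxx akx rlt csjr bjaph rys bgxkr mqzj ovo lqhk
Hunk 3: at line 3 remove [qkl] add [wghjg,howba,etk] -> 17 lines: btn rqc vkjwn rxb wghjg howba etk rxx akx rlt csjr bjaph rys bgxkr mqzj ovo lqhk
Hunk 4: at line 2 remove [rxb,wghjg] add [zzb] -> 16 lines: btn rqc vkjwn zzb howba etk rxx akx rlt csjr bjaph rys bgxkr mqzj ovo lqhk
Hunk 5: at line 9 remove [csjr] add [qfrra,mxufd] -> 17 lines: btn rqc vkjwn zzb howba etk rxx akx rlt qfrra mxufd bjaph rys bgxkr mqzj ovo lqhk
Hunk 6: at line 6 remove [akx,rlt] add [ljd] -> 16 lines: btn rqc vkjwn zzb howba etk rxx ljd qfrra mxufd bjaph rys bgxkr mqzj ovo lqhk
Final line count: 16

Answer: 16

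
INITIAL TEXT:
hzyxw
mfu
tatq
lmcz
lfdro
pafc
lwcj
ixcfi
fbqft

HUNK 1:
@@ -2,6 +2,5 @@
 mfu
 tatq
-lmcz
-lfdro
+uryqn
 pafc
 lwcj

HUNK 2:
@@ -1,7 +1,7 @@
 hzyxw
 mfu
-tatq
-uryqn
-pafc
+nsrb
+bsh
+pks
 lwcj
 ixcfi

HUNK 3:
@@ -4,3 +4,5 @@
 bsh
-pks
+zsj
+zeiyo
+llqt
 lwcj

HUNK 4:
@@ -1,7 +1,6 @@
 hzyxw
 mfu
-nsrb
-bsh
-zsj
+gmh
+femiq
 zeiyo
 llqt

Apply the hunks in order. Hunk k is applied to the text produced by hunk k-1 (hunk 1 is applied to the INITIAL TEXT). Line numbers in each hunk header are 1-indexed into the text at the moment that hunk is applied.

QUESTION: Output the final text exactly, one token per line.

Answer: hzyxw
mfu
gmh
femiq
zeiyo
llqt
lwcj
ixcfi
fbqft

Derivation:
Hunk 1: at line 2 remove [lmcz,lfdro] add [uryqn] -> 8 lines: hzyxw mfu tatq uryqn pafc lwcj ixcfi fbqft
Hunk 2: at line 1 remove [tatq,uryqn,pafc] add [nsrb,bsh,pks] -> 8 lines: hzyxw mfu nsrb bsh pks lwcj ixcfi fbqft
Hunk 3: at line 4 remove [pks] add [zsj,zeiyo,llqt] -> 10 lines: hzyxw mfu nsrb bsh zsj zeiyo llqt lwcj ixcfi fbqft
Hunk 4: at line 1 remove [nsrb,bsh,zsj] add [gmh,femiq] -> 9 lines: hzyxw mfu gmh femiq zeiyo llqt lwcj ixcfi fbqft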